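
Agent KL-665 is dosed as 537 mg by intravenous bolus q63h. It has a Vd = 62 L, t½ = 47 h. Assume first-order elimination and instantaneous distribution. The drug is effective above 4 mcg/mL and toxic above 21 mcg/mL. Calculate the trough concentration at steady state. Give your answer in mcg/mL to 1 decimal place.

k = ln2/t½ = ln2/47 ≈ 0.014748 h⁻¹; fraction remaining f = e^(−kτ) = e^(−0.014748×63) ≈ 0.3949.
Single-dose peak C₀ = D/Vd = 537/62 ≈ 8.661 mcg/mL.
Steady-state trough Cmin,ss = C₀·f/(1−f) ≈ 8.661 × 0.3949/0.6051 ≈ 5.652 mcg/mL.
Trough 5.7 mcg/mL vs MEC 4 mcg/mL: adequate.

5.7 mcg/mL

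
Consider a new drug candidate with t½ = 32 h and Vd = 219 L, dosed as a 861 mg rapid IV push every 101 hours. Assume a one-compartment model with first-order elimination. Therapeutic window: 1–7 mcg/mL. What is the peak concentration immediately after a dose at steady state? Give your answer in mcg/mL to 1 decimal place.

τ/t½ = 101/32 ≈ 3.1562, so fraction remaining f = (1/2)^(101/32) ≈ 0.1122.
Accumulation ratio R = 1/(1 − f) ≈ 1/0.8878 ≈ 1.1264.
Each bolus raises the concentration by D/Vd = 861/219 ≈ 3.932 mcg/mL.
Steady-state peak Cmax,ss = C₀·R ≈ 3.932 × 1.1264 ≈ 4.429 mcg/mL.
Peak 4.4 mcg/mL vs MTC 7 mcg/mL: below toxic threshold.

4.4 mcg/mL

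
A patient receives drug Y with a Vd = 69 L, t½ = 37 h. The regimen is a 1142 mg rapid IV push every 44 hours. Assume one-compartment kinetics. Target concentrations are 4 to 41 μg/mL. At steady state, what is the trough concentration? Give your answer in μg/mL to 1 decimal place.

12.9 μg/mL

k = ln2/t½ = ln2/37 ≈ 0.018734 h⁻¹; fraction remaining f = e^(−kτ) = e^(−0.018734×44) ≈ 0.4385.
Accumulation ratio R = 1/(1 − f) ≈ 1/0.5615 ≈ 1.7809.
Single-dose peak C₀ = D/Vd = 1142/69 ≈ 16.551 μg/mL.
Cmax,ss = C₀/(1 − f) ≈ 16.551/0.5615 ≈ 29.476 μg/mL.
One interval later, Cmin,ss = Cmax,ss·e^(−kτ) ≈ 29.476 × 0.4385 ≈ 12.925 μg/mL.
Trough 12.9 μg/mL vs MEC 4 μg/mL: adequate.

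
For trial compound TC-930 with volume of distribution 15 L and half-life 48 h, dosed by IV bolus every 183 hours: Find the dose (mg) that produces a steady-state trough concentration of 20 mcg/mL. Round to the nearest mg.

τ/t½ = 183/48 ≈ 3.8125, so f = (1/2)^(183/48) ≈ 0.071174.
Cmin,ss = (D/Vd)·f/(1−f), so D = Cmin,ss·Vd·(1−f)/f.
D = 20 × 15 × (1−f)/f ≈ 20 × 15 × 13.05007 ≈ 3915.02 mg.

3915 mg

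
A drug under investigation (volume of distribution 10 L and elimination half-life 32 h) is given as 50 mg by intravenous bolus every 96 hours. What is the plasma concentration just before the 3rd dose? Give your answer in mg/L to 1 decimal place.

0.7 mg/L

f = (1/2)^(τ/t½) = (1/2)^(96/32) ≈ 0.1250.
C₀ = D/Vd = 50/10 ≈ 5.000 mg/L.
Before the 3rd dose, 2 doses have been given. Superposition: Cmin = C₀·(f + f²).
≈ 5.000 × (0.1250 + 0.0156) ≈ 5.000 × 0.1406 ≈ 0.703 mg/L.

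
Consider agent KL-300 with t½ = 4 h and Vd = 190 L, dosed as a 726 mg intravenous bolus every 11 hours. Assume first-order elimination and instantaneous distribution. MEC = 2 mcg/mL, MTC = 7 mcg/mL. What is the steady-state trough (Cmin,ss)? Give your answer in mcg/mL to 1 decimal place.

Over one 11-h interval, 11/4 ≈ 2.75 half-lives elapse, leaving f ≈ 0.1487 of each dose.
Single-dose peak C₀ = D/Vd = 726/190 ≈ 3.821 mcg/mL.
Steady-state trough Cmin,ss = C₀·f/(1−f) ≈ 3.821 × 0.1487/0.8513 ≈ 0.667 mcg/mL.
Trough 0.7 mcg/mL vs MEC 2 mcg/mL: subtherapeutic.

0.7 mcg/mL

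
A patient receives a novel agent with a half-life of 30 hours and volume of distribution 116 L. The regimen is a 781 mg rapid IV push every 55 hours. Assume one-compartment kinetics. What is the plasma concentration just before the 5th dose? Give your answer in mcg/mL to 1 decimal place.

f = (1/2)^(τ/t½) = (1/2)^(55/30) ≈ 0.2806.
C₀ = D/Vd = 781/116 ≈ 6.733 mcg/mL.
Before the 5th dose, 4 doses have been given. Superposition: Cmin = C₀·(f + f² + … + f^4).
≈ 6.733 × (0.2806 + 0.0787 + 0.0221 + 0.0062) ≈ 6.733 × 0.3876 ≈ 2.610 mcg/mL.

2.6 mcg/mL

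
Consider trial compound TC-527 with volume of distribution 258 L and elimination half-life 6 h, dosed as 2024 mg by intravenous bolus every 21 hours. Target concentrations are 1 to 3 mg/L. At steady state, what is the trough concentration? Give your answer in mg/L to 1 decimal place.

0.8 mg/L

Over one 21-h interval, 21/6 ≈ 3.5 half-lives elapse, leaving f ≈ 0.0884 of each dose.
Each bolus raises the concentration by D/Vd = 2024/258 ≈ 7.845 mg/L.
Steady-state trough Cmin,ss = C₀·f/(1−f) ≈ 7.845 × 0.0884/0.9116 ≈ 0.761 mg/L.
Trough 0.8 mg/L vs MEC 1 mg/L: subtherapeutic.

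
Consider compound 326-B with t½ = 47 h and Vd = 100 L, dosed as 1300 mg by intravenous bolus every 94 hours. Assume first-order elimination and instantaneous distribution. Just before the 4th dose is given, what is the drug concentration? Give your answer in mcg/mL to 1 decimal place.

f = (1/2)^(τ/t½) = (1/2)^(94/47) ≈ 0.2500.
C₀ = D/Vd = 1300/100 ≈ 13.000 mcg/mL.
Before the 4th dose, 3 doses have been given. Superposition: Cmin = C₀·(f + f² + … + f^3).
≈ 13.000 × (0.2500 + 0.0625 + 0.0156) ≈ 13.000 × 0.3281 ≈ 4.265 mcg/mL.

4.3 mcg/mL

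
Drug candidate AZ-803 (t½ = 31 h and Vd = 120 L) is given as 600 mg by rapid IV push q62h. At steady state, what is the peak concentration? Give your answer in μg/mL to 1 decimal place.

The dosing interval is 2 half-lives, so f = 2^(−2) = 0.25.
At steady state, R = 1/(1 − 0.25) = 4/3.
Single-dose peak C₀ = D/Vd = 600/120 = 5 μg/mL.
Steady-state peak Cmax,ss = C₀·R = 5 × 4/3 ≈ 6.667 μg/mL.

6.7 μg/mL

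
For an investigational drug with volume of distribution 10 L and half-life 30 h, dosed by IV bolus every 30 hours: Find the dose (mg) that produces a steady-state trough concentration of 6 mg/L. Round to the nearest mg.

τ/t½ = 30/30 ≈ 1, so f = (1/2)^(30/30) ≈ 0.500000.
Cmin,ss = (D/Vd)·f/(1−f), so D = Cmin,ss·Vd·(1−f)/f.
D = 6 × 10 × (1−f)/f ≈ 6 × 10 × 1.00000 ≈ 60.00 mg.

60 mg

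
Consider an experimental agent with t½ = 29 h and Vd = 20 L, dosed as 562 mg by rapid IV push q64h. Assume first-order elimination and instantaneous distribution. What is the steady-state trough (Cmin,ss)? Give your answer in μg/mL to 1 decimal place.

7.8 μg/mL

Over one 64-h interval, 64/29 ≈ 2.2069 half-lives elapse, leaving f ≈ 0.2166 of each dose.
Accumulation ratio R = 1/(1 − f) ≈ 1/0.7834 ≈ 1.2765.
Single-dose peak C₀ = D/Vd = 562/20 ≈ 28.100 μg/mL.
Cmax,ss = C₀/(1 − f) ≈ 28.100/0.7834 ≈ 35.869 μg/mL.
One interval later, Cmin,ss = Cmax,ss·e^(−kτ) ≈ 35.869 × 0.2166 ≈ 7.769 μg/mL.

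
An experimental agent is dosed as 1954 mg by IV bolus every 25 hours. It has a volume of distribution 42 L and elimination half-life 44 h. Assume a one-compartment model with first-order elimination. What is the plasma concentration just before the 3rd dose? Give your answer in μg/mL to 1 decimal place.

f = (1/2)^(τ/t½) = (1/2)^(25/44) ≈ 0.6745.
C₀ = D/Vd = 1954/42 ≈ 46.524 μg/mL.
Before the 3rd dose, 2 doses have been given. Superposition: Cmin = C₀·(f + f²).
≈ 46.524 × (0.6745 + 0.4550) ≈ 46.524 × 1.1295 ≈ 52.549 μg/mL.

52.5 μg/mL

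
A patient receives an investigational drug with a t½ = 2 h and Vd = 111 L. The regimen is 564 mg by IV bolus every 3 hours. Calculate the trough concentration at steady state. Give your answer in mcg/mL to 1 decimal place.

2.8 mcg/mL

k = ln2/t½ = ln2/2 ≈ 0.346574 h⁻¹; fraction remaining f = e^(−kτ) = e^(−0.346574×3) ≈ 0.3536.
At steady state, accumulation factor R = 1/(1 − e^(−kτ)) ≈ 1.5470.
Each bolus raises the concentration by D/Vd = 564/111 ≈ 5.081 mcg/mL.
Steady-state peak Cmax,ss = C₀·R ≈ 5.081 × 1.5470 ≈ 7.860 mcg/mL.
One interval later, Cmin,ss = Cmax,ss·e^(−kτ) ≈ 7.860 × 0.3536 ≈ 2.779 mcg/mL.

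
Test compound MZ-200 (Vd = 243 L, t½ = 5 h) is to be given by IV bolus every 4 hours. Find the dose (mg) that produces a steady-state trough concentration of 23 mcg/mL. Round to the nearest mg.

τ/t½ = 4/5 ≈ 0.8, so f = (1/2)^(4/5) ≈ 0.574349.
Cmin,ss = (D/Vd)·f/(1−f), so D = Cmin,ss·Vd·(1−f)/f.
D = 23 × 243 × (1−f)/f ≈ 23 × 243 × 0.74110 ≈ 4142.01 mg.

4142 mg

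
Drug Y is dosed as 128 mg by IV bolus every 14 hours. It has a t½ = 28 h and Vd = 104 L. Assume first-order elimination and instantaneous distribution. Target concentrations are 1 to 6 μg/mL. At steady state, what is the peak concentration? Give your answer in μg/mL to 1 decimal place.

k = ln2/t½ = ln2/28 ≈ 0.024755 h⁻¹; fraction remaining f = e^(−kτ) = e^(−0.024755×14) ≈ 0.7071.
Accumulation ratio R = 1/(1 − f) ≈ 1/0.2929 ≈ 3.4141.
Each bolus raises the concentration by D/Vd = 128/104 ≈ 1.231 μg/mL.
Cmax,ss = C₀/(1 − f) ≈ 1.231/0.2929 ≈ 4.203 μg/mL.
Peak 4.2 μg/mL vs MTC 6 μg/mL: below toxic threshold.

4.2 μg/mL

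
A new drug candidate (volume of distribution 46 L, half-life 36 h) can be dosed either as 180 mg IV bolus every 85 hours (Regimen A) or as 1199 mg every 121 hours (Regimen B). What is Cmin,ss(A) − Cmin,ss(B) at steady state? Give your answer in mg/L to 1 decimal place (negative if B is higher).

-1.9 mg/L

Regimen A: f = (1/2)^(85/36) ≈ 0.1946; Cmin,ss = (180/46)·f/(1−f) ≈ 0.945 mg/L.
Regimen B: f = (1/2)^(121/36) ≈ 0.0973; Cmin,ss = (1199/46)·f/(1−f) ≈ 2.810 mg/L.
Difference ≈ 0.945 − 2.810 ≈ -1.865 mg/L.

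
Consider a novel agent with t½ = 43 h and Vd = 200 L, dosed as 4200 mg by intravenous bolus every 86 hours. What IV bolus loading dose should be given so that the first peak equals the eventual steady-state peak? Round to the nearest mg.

f = (1/2)^(86/43) ≈ 0.250000; accumulation ratio R = 1/(1−f) ≈ 1.33333.
Loading dose to hit Cmax,ss on first dose: D_load = D_maint·R ≈ 4200 × 1.33333 ≈ 5599.99 mg.

5600 mg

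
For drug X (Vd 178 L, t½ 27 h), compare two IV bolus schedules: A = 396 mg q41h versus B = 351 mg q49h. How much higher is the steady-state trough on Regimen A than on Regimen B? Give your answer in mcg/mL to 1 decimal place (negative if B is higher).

0.4 mcg/mL

Regimen A: f = (1/2)^(41/27) ≈ 0.3490; Cmin,ss = (396/178)·f/(1−f) ≈ 1.193 mcg/mL.
Regimen B: f = (1/2)^(49/27) ≈ 0.2842; Cmin,ss = (351/178)·f/(1−f) ≈ 0.783 mcg/mL.
Difference ≈ 1.193 − 0.783 ≈ 0.410 mcg/mL.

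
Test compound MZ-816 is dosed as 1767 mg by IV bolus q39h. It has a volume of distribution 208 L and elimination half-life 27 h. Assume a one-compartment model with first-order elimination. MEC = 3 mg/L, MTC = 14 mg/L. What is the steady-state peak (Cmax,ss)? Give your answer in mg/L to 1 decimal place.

13.4 mg/L

k = ln2/t½ = ln2/27 ≈ 0.025672 h⁻¹; fraction remaining f = e^(−kτ) = e^(−0.025672×39) ≈ 0.3674.
Accumulation ratio R = 1/(1 − f) ≈ 1/0.6326 ≈ 1.5808.
Single-dose peak C₀ = D/Vd = 1767/208 ≈ 8.495 mg/L.
Cmax,ss = C₀/(1 − f) ≈ 8.495/0.6326 ≈ 13.429 mg/L.
Peak 13.4 mg/L vs MTC 14 mg/L: below toxic threshold.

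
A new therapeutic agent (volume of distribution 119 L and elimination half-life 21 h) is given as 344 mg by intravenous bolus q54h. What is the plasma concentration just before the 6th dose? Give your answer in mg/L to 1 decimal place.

0.6 mg/L

f = (1/2)^(τ/t½) = (1/2)^(54/21) ≈ 0.1682.
C₀ = D/Vd = 344/119 ≈ 2.891 mg/L.
Before the 6th dose, 5 doses have been given. Superposition: Cmin = C₀·(f + f² + … + f^5).
≈ 2.891 × (0.1682 + 0.0283 + 0.0048 + 0.0008 + 0.0001) ≈ 2.891 × 0.2022 ≈ 0.585 mg/L.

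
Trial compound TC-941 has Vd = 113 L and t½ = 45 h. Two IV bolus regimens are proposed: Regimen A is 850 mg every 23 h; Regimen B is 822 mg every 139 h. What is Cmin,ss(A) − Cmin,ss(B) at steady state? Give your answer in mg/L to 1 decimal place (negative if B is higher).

16.7 mg/L

Regimen A: f = (1/2)^(23/45) ≈ 0.7017; Cmin,ss = (850/113)·f/(1−f) ≈ 17.695 mg/L.
Regimen B: f = (1/2)^(139/45) ≈ 0.1175; Cmin,ss = (822/113)·f/(1−f) ≈ 0.969 mg/L.
Difference ≈ 17.695 − 0.969 ≈ 16.726 mg/L.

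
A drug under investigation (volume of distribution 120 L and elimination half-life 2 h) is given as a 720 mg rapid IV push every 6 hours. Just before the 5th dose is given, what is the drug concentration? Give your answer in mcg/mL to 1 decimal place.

f = (1/2)^(τ/t½) = (1/2)^(6/2) ≈ 0.1250.
C₀ = D/Vd = 720/120 ≈ 6.000 mcg/mL.
Before the 5th dose, 4 doses have been given. Superposition: Cmin = C₀·(f + f² + … + f^4).
≈ 6.000 × (0.1250 + 0.0156 + 0.0020 + 0.0002) ≈ 6.000 × 0.1428 ≈ 0.857 mcg/mL.

0.9 mcg/mL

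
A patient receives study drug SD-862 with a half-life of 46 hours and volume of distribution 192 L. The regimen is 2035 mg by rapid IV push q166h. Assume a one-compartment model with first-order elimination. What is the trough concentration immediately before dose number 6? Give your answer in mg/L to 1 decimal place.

f = (1/2)^(τ/t½) = (1/2)^(166/46) ≈ 0.0820.
C₀ = D/Vd = 2035/192 ≈ 10.599 mg/L.
Before the 6th dose, 5 doses have been given. Superposition: Cmin = C₀·(f + f² + … + f^5).
≈ 10.599 × (0.0820 + 0.0067 + 0.0006 + 0.0000 + 0.0000) ≈ 10.599 × 0.0893 ≈ 0.946 mg/L.

0.9 mg/L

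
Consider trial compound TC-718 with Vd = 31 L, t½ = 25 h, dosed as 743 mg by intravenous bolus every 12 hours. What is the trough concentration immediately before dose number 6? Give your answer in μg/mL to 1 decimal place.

49.2 μg/mL

f = (1/2)^(τ/t½) = (1/2)^(12/25) ≈ 0.7170.
C₀ = D/Vd = 743/31 ≈ 23.968 μg/mL.
Before the 6th dose, 5 doses have been given. Superposition: Cmin = C₀·(f + f² + … + f^5).
≈ 23.968 × (0.7170 + 0.5141 + 0.3686 + 0.2643 + 0.1895) ≈ 23.968 × 2.0535 ≈ 49.218 μg/mL.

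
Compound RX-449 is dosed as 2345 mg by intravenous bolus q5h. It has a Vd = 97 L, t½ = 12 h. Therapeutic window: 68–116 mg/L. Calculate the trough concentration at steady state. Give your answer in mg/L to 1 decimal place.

72.2 mg/L

Over one 5-h interval, 5/12 ≈ 0.41667 half-lives elapse, leaving f ≈ 0.7492 of each dose.
At steady state, accumulation factor R = 1/(1 − e^(−kτ)) ≈ 3.9872.
Each bolus raises the concentration by D/Vd = 2345/97 ≈ 24.175 mg/L.
Steady-state peak Cmax,ss = C₀·R ≈ 24.175 × 3.9872 ≈ 96.391 mg/L.
One interval later, Cmin,ss = Cmax,ss·e^(−kτ) ≈ 96.391 × 0.7492 ≈ 72.216 mg/L.
Trough 72.2 mg/L vs MEC 68 mg/L: adequate.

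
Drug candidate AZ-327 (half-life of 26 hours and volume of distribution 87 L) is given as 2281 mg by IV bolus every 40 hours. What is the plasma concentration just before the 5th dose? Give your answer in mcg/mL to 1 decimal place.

f = (1/2)^(τ/t½) = (1/2)^(40/26) ≈ 0.3443.
C₀ = D/Vd = 2281/87 ≈ 26.218 mcg/mL.
Before the 5th dose, 4 doses have been given. Superposition: Cmin = C₀·(f + f² + … + f^4).
≈ 26.218 × (0.3443 + 0.1185 + 0.0408 + 0.0141) ≈ 26.218 × 0.5177 ≈ 13.573 mcg/mL.

13.6 mcg/mL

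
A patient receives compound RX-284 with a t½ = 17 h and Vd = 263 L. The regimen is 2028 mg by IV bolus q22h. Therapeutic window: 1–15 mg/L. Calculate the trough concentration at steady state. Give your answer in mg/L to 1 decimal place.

5.3 mg/L

τ/t½ = 22/17 ≈ 1.2941, so fraction remaining f = (1/2)^(22/17) ≈ 0.4078.
Accumulation ratio R = 1/(1 − f) ≈ 1/0.5922 ≈ 1.6886.
Single-dose peak C₀ = D/Vd = 2028/263 ≈ 7.711 mg/L.
Cmax,ss = C₀/(1 − f) ≈ 7.711/0.5922 ≈ 13.021 mg/L.
Steady-state trough Cmin,ss = Cmax,ss·f ≈ 13.021 × 0.4078 ≈ 5.310 mg/L.
Trough 5.3 mg/L vs MEC 1 mg/L: adequate.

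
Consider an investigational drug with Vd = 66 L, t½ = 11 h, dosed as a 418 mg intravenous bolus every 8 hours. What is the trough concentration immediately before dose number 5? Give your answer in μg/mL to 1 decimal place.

8.4 μg/mL

f = (1/2)^(τ/t½) = (1/2)^(8/11) ≈ 0.6040.
C₀ = D/Vd = 418/66 ≈ 6.333 μg/mL.
Before the 5th dose, 4 doses have been given. Superposition: Cmin = C₀·(f + f² + … + f^4).
≈ 6.333 × (0.6040 + 0.3648 + 0.2203 + 0.1331) ≈ 6.333 × 1.3222 ≈ 8.373 μg/mL.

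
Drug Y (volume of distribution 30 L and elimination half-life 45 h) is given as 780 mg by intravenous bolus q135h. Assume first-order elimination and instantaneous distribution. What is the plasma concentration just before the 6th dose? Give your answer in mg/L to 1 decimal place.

3.7 mg/L

f = (1/2)^(τ/t½) = (1/2)^(135/45) ≈ 0.1250.
C₀ = D/Vd = 780/30 ≈ 26.000 mg/L.
Before the 6th dose, 5 doses have been given. Superposition: Cmin = C₀·(f + f² + … + f^5).
≈ 26.000 × (0.1250 + 0.0156 + 0.0020 + 0.0002 + 0.0000) ≈ 26.000 × 0.1428 ≈ 3.713 mg/L.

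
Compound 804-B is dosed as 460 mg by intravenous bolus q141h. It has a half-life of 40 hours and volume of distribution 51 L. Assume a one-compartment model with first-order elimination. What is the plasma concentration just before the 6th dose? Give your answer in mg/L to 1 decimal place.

f = (1/2)^(τ/t½) = (1/2)^(141/40) ≈ 0.0869.
C₀ = D/Vd = 460/51 ≈ 9.020 mg/L.
Before the 6th dose, 5 doses have been given. Superposition: Cmin = C₀·(f + f² + … + f^5).
≈ 9.020 × (0.0869 + 0.0076 + 0.0007 + 0.0001 + 0.0000) ≈ 9.020 × 0.0953 ≈ 0.860 mg/L.

0.9 mg/L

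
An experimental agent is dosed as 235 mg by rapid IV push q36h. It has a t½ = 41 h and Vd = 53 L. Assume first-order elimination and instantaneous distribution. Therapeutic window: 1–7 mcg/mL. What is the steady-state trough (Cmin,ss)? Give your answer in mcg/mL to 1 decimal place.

Over one 36-h interval, 36/41 ≈ 0.87805 half-lives elapse, leaving f ≈ 0.5441 of each dose.
Accumulation ratio R = 1/(1 − f) ≈ 1/0.4559 ≈ 2.1935.
Each bolus raises the concentration by D/Vd = 235/53 ≈ 4.434 mcg/mL.
Steady-state peak Cmax,ss = C₀·R ≈ 4.434 × 2.1935 ≈ 9.726 mcg/mL.
One interval later, Cmin,ss = Cmax,ss·e^(−kτ) ≈ 9.726 × 0.5441 ≈ 5.292 mcg/mL.
Trough 5.3 mcg/mL vs MEC 1 mcg/mL: adequate.

5.3 mcg/mL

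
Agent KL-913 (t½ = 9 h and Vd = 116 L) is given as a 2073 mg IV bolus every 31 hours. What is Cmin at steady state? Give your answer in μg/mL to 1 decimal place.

Over one 31-h interval, 31/9 ≈ 3.4444 half-lives elapse, leaving f ≈ 0.0919 of each dose.
Single-dose peak C₀ = D/Vd = 2073/116 ≈ 17.871 μg/mL.
Steady-state trough Cmin,ss = C₀·f/(1−f) ≈ 17.871 × 0.0919/0.9081 ≈ 1.809 μg/mL.

1.8 μg/mL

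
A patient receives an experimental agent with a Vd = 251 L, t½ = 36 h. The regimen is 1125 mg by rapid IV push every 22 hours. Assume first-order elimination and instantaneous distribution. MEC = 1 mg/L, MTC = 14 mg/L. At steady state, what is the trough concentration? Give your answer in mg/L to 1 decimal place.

k = ln2/t½ = ln2/36 ≈ 0.019254 h⁻¹; fraction remaining f = e^(−kτ) = e^(−0.019254×22) ≈ 0.6547.
At steady state, accumulation factor R = 1/(1 − e^(−kτ)) ≈ 2.8960.
Single-dose peak C₀ = D/Vd = 1125/251 ≈ 4.482 mg/L.
Steady-state peak Cmax,ss = C₀·R ≈ 4.482 × 2.8960 ≈ 12.980 mg/L.
One interval later, Cmin,ss = Cmax,ss·e^(−kτ) ≈ 12.980 × 0.6547 ≈ 8.498 mg/L.
Trough 8.5 mg/L vs MEC 1 mg/L: adequate.

8.5 mg/L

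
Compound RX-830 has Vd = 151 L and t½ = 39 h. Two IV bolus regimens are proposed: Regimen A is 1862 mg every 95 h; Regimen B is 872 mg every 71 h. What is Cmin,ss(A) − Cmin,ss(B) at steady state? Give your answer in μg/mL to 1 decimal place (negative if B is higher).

Regimen A: f = (1/2)^(95/39) ≈ 0.1848; Cmin,ss = (1862/151)·f/(1−f) ≈ 2.795 μg/mL.
Regimen B: f = (1/2)^(71/39) ≈ 0.2831; Cmin,ss = (872/151)·f/(1−f) ≈ 2.280 μg/mL.
Difference ≈ 2.795 − 2.280 ≈ 0.515 μg/mL.

0.5 μg/mL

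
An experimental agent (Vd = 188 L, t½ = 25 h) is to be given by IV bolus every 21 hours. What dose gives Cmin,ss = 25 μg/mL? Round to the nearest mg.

τ/t½ = 21/25 ≈ 0.84, so f = (1/2)^(21/25) ≈ 0.558644.
Cmin,ss = (D/Vd)·f/(1−f), so D = Cmin,ss·Vd·(1−f)/f.
D = 25 × 188 × (1−f)/f ≈ 25 × 188 × 0.79005 ≈ 3713.24 mg.

3713 mg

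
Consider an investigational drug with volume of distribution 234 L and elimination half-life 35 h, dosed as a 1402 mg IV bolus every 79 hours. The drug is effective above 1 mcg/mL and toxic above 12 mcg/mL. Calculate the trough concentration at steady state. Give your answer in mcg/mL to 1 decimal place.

1.6 mcg/mL

τ/t½ = 79/35 ≈ 2.2571, so fraction remaining f = (1/2)^(79/35) ≈ 0.2092.
Accumulation ratio R = 1/(1 − f) ≈ 1/0.7908 ≈ 1.2645.
Each bolus raises the concentration by D/Vd = 1402/234 ≈ 5.991 mcg/mL.
Cmax,ss = C₀/(1 − f) ≈ 5.991/0.7908 ≈ 7.576 mcg/mL.
Steady-state trough Cmin,ss = Cmax,ss·f ≈ 7.576 × 0.2092 ≈ 1.585 mcg/mL.
Trough 1.6 mcg/mL vs MEC 1 mcg/mL: adequate.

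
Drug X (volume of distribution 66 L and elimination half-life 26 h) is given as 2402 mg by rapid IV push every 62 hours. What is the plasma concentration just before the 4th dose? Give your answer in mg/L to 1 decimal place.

8.6 mg/L

f = (1/2)^(τ/t½) = (1/2)^(62/26) ≈ 0.1915.
C₀ = D/Vd = 2402/66 ≈ 36.394 mg/L.
Before the 4th dose, 3 doses have been given. Superposition: Cmin = C₀·(f + f² + … + f^3).
≈ 36.394 × (0.1915 + 0.0367 + 0.0070) ≈ 36.394 × 0.2352 ≈ 8.560 mg/L.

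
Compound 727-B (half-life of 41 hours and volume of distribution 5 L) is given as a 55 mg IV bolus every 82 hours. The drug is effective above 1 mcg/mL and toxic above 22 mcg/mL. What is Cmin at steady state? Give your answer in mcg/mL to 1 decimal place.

The dosing interval is 2 half-lives, so f = 2^(−2) = 0.25.
Accumulation ratio R = 1/(1 − f) = 1/0.75 = 4/3.
Single-dose peak C₀ = D/Vd = 55/5 = 11 mcg/mL.
Steady-state peak Cmax,ss = C₀·R = 11 × 4/3 ≈ 14.667 mcg/mL.
Steady-state trough Cmin,ss = Cmax,ss·f ≈ 14.667 × 0.25 ≈ 3.667 mcg/mL.
Trough 3.7 mcg/mL vs MEC 1 mcg/mL: adequate.

3.7 mcg/mL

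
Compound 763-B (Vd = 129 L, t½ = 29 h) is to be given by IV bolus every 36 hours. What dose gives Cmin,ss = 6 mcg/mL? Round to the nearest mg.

1056 mg

τ/t½ = 36/29 ≈ 1.2414, so f = (1/2)^(36/29) ≈ 0.422968.
Cmin,ss = (D/Vd)·f/(1−f), so D = Cmin,ss·Vd·(1−f)/f.
D = 6 × 129 × (1−f)/f ≈ 6 × 129 × 1.36425 ≈ 1055.93 mg.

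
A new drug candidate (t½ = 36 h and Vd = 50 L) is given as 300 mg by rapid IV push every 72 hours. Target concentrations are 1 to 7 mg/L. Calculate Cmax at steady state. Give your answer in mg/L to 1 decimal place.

8.0 mg/L

τ = 72 h = 2 half-lives, so f = (1/2)^2 = 0.25.
At steady state, R = 1/(1 − 0.25) = 4/3.
Single-dose peak C₀ = D/Vd = 300/50 = 6 mg/L.
Steady-state peak Cmax,ss = C₀·R = 6 × 4/3 ≈ 8.000 mg/L.
Peak 8.0 mg/L vs MTC 7 mg/L: exceeds toxic threshold.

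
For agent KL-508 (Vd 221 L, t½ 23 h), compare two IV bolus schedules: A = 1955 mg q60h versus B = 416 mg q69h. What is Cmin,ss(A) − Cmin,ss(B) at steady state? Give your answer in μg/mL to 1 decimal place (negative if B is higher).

Regimen A: f = (1/2)^(60/23) ≈ 0.1639; Cmin,ss = (1955/221)·f/(1−f) ≈ 1.734 μg/mL.
Regimen B: f = (1/2)^(69/23) ≈ 0.1250; Cmin,ss = (416/221)·f/(1−f) ≈ 0.269 μg/mL.
Difference ≈ 1.734 − 0.269 ≈ 1.465 μg/mL.

1.5 μg/mL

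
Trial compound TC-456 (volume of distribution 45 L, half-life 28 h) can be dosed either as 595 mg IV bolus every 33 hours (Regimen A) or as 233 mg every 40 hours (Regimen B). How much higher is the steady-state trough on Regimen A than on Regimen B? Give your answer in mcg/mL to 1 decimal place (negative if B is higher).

Regimen A: f = (1/2)^(33/28) ≈ 0.4418; Cmin,ss = (595/45)·f/(1−f) ≈ 10.465 mcg/mL.
Regimen B: f = (1/2)^(40/28) ≈ 0.3715; Cmin,ss = (233/45)·f/(1−f) ≈ 3.061 mcg/mL.
Difference ≈ 10.465 − 3.061 ≈ 7.404 mcg/mL.

7.4 mcg/mL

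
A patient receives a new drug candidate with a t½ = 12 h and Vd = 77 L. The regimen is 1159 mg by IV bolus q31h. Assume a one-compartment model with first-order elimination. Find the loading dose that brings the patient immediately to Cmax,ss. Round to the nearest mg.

1391 mg

f = (1/2)^(31/12) ≈ 0.166855; accumulation ratio R = 1/(1−f) ≈ 1.20027.
Loading dose to hit Cmax,ss on first dose: D_load = D_maint·R ≈ 1159 × 1.20027 ≈ 1391.11 mg.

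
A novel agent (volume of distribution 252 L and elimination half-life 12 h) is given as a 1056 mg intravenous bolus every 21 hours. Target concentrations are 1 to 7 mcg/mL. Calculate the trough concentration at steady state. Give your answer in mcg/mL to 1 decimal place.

1.8 mcg/mL

Over one 21-h interval, 21/12 ≈ 1.75 half-lives elapse, leaving f ≈ 0.2973 of each dose.
At steady state, accumulation factor R = 1/(1 − e^(−kτ)) ≈ 1.4231.
Single-dose peak C₀ = D/Vd = 1056/252 ≈ 4.190 mcg/mL.
Cmax,ss = C₀/(1 − f) ≈ 4.190/0.7027 ≈ 5.963 mcg/mL.
Steady-state trough Cmin,ss = Cmax,ss·f ≈ 5.963 × 0.2973 ≈ 1.773 mcg/mL.
Trough 1.8 mcg/mL vs MEC 1 mcg/mL: adequate.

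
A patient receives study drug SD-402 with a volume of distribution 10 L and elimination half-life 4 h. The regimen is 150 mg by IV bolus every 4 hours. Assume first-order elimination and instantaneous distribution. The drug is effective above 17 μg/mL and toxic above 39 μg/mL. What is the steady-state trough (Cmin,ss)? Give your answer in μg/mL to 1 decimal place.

15.0 μg/mL

The dosing interval is 1 half-life, so f = 2^(−1) = 0.5.
Accumulation ratio R = 1/(1 − f) = 1/0.5 = 2/1.
Single-dose peak C₀ = D/Vd = 150/10 = 15 μg/mL.
Steady-state peak Cmax,ss = C₀·R = 15 × 2/1 ≈ 30.000 μg/mL.
Steady-state trough Cmin,ss = Cmax,ss·f ≈ 30.000 × 0.5 ≈ 15.000 μg/mL.
Trough 15.0 μg/mL vs MEC 17 μg/mL: subtherapeutic.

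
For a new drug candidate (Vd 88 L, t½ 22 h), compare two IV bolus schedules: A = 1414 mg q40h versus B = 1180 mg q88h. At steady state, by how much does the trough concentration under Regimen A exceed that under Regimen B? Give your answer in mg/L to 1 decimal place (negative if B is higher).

5.5 mg/L

Regimen A: f = (1/2)^(40/22) ≈ 0.2836; Cmin,ss = (1414/88)·f/(1−f) ≈ 6.361 mg/L.
Regimen B: f = (1/2)^(88/22) ≈ 0.0625; Cmin,ss = (1180/88)·f/(1−f) ≈ 0.894 mg/L.
Difference ≈ 6.361 − 0.894 ≈ 5.467 mg/L.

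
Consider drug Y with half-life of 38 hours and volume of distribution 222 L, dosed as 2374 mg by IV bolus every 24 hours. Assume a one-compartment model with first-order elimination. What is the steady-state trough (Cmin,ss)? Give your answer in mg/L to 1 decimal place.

19.5 mg/L

k = ln2/t½ = ln2/38 ≈ 0.018241 h⁻¹; fraction remaining f = e^(−kτ) = e^(−0.018241×24) ≈ 0.6455.
Accumulation ratio R = 1/(1 − f) ≈ 1/0.3545 ≈ 2.8209.
Single-dose peak C₀ = D/Vd = 2374/222 ≈ 10.694 mg/L.
Cmax,ss = C₀/(1 − f) ≈ 10.694/0.3545 ≈ 30.166 mg/L.
One interval later, Cmin,ss = Cmax,ss·e^(−kτ) ≈ 30.166 × 0.6455 ≈ 19.472 mg/L.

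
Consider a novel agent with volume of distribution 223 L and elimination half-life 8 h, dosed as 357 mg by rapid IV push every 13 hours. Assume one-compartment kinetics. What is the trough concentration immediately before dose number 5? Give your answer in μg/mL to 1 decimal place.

0.8 μg/mL

f = (1/2)^(τ/t½) = (1/2)^(13/8) ≈ 0.3242.
C₀ = D/Vd = 357/223 ≈ 1.601 μg/mL.
Before the 5th dose, 4 doses have been given. Superposition: Cmin = C₀·(f + f² + … + f^4).
≈ 1.601 × (0.3242 + 0.1051 + 0.0341 + 0.0110) ≈ 1.601 × 0.4744 ≈ 0.760 μg/mL.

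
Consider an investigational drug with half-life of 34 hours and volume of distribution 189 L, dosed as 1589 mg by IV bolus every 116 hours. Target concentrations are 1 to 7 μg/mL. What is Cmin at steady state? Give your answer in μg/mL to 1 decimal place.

τ/t½ = 116/34 ≈ 3.4118, so fraction remaining f = (1/2)^(116/34) ≈ 0.0940.
At steady state, accumulation factor R = 1/(1 − e^(−kτ)) ≈ 1.1038.
Single-dose peak C₀ = D/Vd = 1589/189 ≈ 8.407 μg/mL.
Steady-state peak Cmax,ss = C₀·R ≈ 8.407 × 1.1038 ≈ 9.280 μg/mL.
Steady-state trough Cmin,ss = Cmax,ss·f ≈ 9.280 × 0.0940 ≈ 0.872 μg/mL.
Trough 0.9 μg/mL vs MEC 1 μg/mL: subtherapeutic.

0.9 μg/mL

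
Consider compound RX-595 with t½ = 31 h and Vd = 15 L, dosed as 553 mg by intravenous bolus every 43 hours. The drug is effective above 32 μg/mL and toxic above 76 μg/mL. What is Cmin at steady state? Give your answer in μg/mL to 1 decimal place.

22.8 μg/mL

k = ln2/t½ = ln2/31 ≈ 0.022360 h⁻¹; fraction remaining f = e^(−kτ) = e^(−0.022360×43) ≈ 0.3823.
Accumulation ratio R = 1/(1 − f) ≈ 1/0.6177 ≈ 1.6189.
Single-dose peak C₀ = D/Vd = 553/15 ≈ 36.867 μg/mL.
Steady-state peak Cmax,ss = C₀·R ≈ 36.867 × 1.6189 ≈ 59.684 μg/mL.
One interval later, Cmin,ss = Cmax,ss·e^(−kτ) ≈ 59.684 × 0.3823 ≈ 22.817 μg/mL.
Trough 22.8 μg/mL vs MEC 32 μg/mL: subtherapeutic.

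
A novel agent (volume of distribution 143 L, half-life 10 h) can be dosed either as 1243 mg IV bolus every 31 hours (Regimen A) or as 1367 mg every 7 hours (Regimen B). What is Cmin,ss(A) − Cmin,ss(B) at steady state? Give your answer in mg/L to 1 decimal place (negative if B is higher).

Regimen A: f = (1/2)^(31/10) ≈ 0.1166; Cmin,ss = (1243/143)·f/(1−f) ≈ 1.147 mg/L.
Regimen B: f = (1/2)^(7/10) ≈ 0.6156; Cmin,ss = (1367/143)·f/(1−f) ≈ 15.309 mg/L.
Difference ≈ 1.147 − 15.309 ≈ -14.162 mg/L.

-14.2 mg/L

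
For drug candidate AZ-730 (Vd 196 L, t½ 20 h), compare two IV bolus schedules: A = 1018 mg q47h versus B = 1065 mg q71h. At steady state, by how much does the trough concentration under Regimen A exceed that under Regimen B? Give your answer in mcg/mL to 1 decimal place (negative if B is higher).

0.8 mcg/mL

Regimen A: f = (1/2)^(47/20) ≈ 0.1961; Cmin,ss = (1018/196)·f/(1−f) ≈ 1.267 mcg/mL.
Regimen B: f = (1/2)^(71/20) ≈ 0.0854; Cmin,ss = (1065/196)·f/(1−f) ≈ 0.507 mcg/mL.
Difference ≈ 1.267 − 0.507 ≈ 0.760 mcg/mL.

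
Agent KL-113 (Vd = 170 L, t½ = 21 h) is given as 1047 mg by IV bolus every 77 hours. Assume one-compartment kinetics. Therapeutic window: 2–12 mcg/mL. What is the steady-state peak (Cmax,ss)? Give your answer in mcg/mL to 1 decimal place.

6.7 mcg/mL

τ/t½ = 77/21 ≈ 3.6667, so fraction remaining f = (1/2)^(77/21) ≈ 0.0787.
Accumulation ratio R = 1/(1 − f) ≈ 1/0.9213 ≈ 1.0854.
Each bolus raises the concentration by D/Vd = 1047/170 ≈ 6.159 mcg/mL.
Cmax,ss = C₀/(1 − f) ≈ 6.159/0.9213 ≈ 6.685 mcg/mL.
Peak 6.7 mcg/mL vs MTC 12 mcg/mL: below toxic threshold.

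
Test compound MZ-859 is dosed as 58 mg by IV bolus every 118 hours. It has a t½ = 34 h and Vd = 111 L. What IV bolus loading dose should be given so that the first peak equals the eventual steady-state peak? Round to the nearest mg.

64 mg

f = (1/2)^(118/34) ≈ 0.090209; accumulation ratio R = 1/(1−f) ≈ 1.09915.
Loading dose to hit Cmax,ss on first dose: D_load = D_maint·R ≈ 58 × 1.09915 ≈ 63.75 mg.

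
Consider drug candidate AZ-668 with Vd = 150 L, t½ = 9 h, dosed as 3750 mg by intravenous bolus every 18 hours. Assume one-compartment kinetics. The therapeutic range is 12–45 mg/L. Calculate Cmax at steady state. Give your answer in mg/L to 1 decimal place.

The dosing interval is 2 half-lives, so f = 2^(−2) = 0.25.
At steady state, R = 1/(1 − 0.25) = 4/3.
Single-dose peak C₀ = D/Vd = 3750/150 = 25 mg/L.
Steady-state peak Cmax,ss = C₀·R = 25 × 4/3 ≈ 33.333 mg/L.
Peak 33.3 mg/L vs MTC 45 mg/L: below toxic threshold.

33.3 mg/L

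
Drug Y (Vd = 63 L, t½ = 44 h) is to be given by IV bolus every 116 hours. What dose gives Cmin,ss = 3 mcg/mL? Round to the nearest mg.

986 mg

τ/t½ = 116/44 ≈ 2.6364, so f = (1/2)^(116/44) ≈ 0.160833.
Cmin,ss = (D/Vd)·f/(1−f), so D = Cmin,ss·Vd·(1−f)/f.
D = 3 × 63 × (1−f)/f ≈ 3 × 63 × 5.21763 ≈ 986.13 mg.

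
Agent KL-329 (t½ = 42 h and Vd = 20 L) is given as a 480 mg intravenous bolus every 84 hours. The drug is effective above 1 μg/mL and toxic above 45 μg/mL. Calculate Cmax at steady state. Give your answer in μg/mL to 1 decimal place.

τ = 84 h = 2 half-lives, so f = (1/2)^2 = 0.25.
Accumulation ratio R = 1/(1 − f) = 1/0.75 = 4/3.
Single-dose peak C₀ = D/Vd = 480/20 = 24 μg/mL.
Steady-state peak Cmax,ss = C₀·R = 24 × 4/3 ≈ 32.000 μg/mL.
Peak 32.0 μg/mL vs MTC 45 μg/mL: below toxic threshold.

32.0 μg/mL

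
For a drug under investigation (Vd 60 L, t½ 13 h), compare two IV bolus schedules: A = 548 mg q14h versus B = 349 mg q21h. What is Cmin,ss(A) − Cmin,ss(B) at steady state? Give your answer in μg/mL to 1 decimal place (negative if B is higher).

5.4 μg/mL

Regimen A: f = (1/2)^(14/13) ≈ 0.4740; Cmin,ss = (548/60)·f/(1−f) ≈ 8.230 μg/mL.
Regimen B: f = (1/2)^(21/13) ≈ 0.3264; Cmin,ss = (349/60)·f/(1−f) ≈ 2.819 μg/mL.
Difference ≈ 8.230 − 2.819 ≈ 5.411 μg/mL.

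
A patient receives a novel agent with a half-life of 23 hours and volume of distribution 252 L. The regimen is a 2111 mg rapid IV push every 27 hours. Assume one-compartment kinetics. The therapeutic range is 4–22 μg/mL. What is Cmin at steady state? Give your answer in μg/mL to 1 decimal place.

6.7 μg/mL

Over one 27-h interval, 27/23 ≈ 1.1739 half-lives elapse, leaving f ≈ 0.4432 of each dose.
Each bolus raises the concentration by D/Vd = 2111/252 ≈ 8.377 μg/mL.
Steady-state trough Cmin,ss = C₀·f/(1−f) ≈ 8.377 × 0.4432/0.5568 ≈ 6.668 μg/mL.
Trough 6.7 μg/mL vs MEC 4 μg/mL: adequate.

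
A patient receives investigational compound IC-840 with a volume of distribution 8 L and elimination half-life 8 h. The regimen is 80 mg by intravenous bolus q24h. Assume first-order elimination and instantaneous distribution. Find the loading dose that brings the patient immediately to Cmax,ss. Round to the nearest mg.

91 mg

f = (1/2)^(24/8) ≈ 0.125000; accumulation ratio R = 1/(1−f) ≈ 1.14286.
Loading dose to hit Cmax,ss on first dose: D_load = D_maint·R ≈ 80 × 1.14286 ≈ 91.43 mg.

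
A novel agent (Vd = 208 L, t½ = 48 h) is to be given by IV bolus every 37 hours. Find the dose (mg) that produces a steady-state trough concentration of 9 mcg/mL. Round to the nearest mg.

τ/t½ = 37/48 ≈ 0.77083, so f = (1/2)^(37/48) ≈ 0.586079.
Cmin,ss = (D/Vd)·f/(1−f), so D = Cmin,ss·Vd·(1−f)/f.
D = 9 × 208 × (1−f)/f ≈ 9 × 208 × 0.70625 ≈ 1322.10 mg.

1322 mg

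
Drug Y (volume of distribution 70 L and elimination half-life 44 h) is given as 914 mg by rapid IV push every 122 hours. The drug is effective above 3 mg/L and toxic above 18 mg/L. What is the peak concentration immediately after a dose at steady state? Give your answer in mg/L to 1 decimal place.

τ/t½ = 122/44 ≈ 2.7727, so fraction remaining f = (1/2)^(122/44) ≈ 0.1463.
Accumulation ratio R = 1/(1 − f) ≈ 1/0.8537 ≈ 1.1714.
Each bolus raises the concentration by D/Vd = 914/70 ≈ 13.057 mg/L.
Steady-state peak Cmax,ss = C₀·R ≈ 13.057 × 1.1714 ≈ 15.295 mg/L.
Peak 15.3 mg/L vs MTC 18 mg/L: below toxic threshold.

15.3 mg/L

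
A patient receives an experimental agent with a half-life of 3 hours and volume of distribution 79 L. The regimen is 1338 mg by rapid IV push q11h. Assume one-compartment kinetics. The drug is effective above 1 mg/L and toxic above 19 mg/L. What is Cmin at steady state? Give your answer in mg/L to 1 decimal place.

τ/t½ = 11/3 ≈ 3.6667, so fraction remaining f = (1/2)^(11/3) ≈ 0.0787.
Accumulation ratio R = 1/(1 − f) ≈ 1/0.9213 ≈ 1.0854.
Single-dose peak C₀ = D/Vd = 1338/79 ≈ 16.937 mg/L.
Cmax,ss = C₀/(1 − f) ≈ 16.937/0.9213 ≈ 18.384 mg/L.
One interval later, Cmin,ss = Cmax,ss·e^(−kτ) ≈ 18.384 × 0.0787 ≈ 1.447 mg/L.
Trough 1.4 mg/L vs MEC 1 mg/L: adequate.

1.4 mg/L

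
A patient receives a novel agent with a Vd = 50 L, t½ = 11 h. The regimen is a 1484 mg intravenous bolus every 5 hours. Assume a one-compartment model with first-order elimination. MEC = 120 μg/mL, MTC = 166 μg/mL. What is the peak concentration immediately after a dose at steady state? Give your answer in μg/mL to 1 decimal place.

109.8 μg/mL

Over one 5-h interval, 5/11 ≈ 0.45455 half-lives elapse, leaving f ≈ 0.7297 of each dose.
Accumulation ratio R = 1/(1 − f) ≈ 1/0.2703 ≈ 3.6996.
Each bolus raises the concentration by D/Vd = 1484/50 ≈ 29.680 μg/mL.
Cmax,ss = C₀/(1 − f) ≈ 29.680/0.2703 ≈ 109.804 μg/mL.
Peak 109.8 μg/mL vs MTC 166 μg/mL: below toxic threshold.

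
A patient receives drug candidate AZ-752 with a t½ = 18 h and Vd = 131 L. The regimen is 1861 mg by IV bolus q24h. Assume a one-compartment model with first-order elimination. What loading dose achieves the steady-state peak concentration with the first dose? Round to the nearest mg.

3085 mg

f = (1/2)^(24/18) ≈ 0.396850; accumulation ratio R = 1/(1−f) ≈ 1.65796.
Loading dose to hit Cmax,ss on first dose: D_load = D_maint·R ≈ 1861 × 1.65796 ≈ 3085.46 mg.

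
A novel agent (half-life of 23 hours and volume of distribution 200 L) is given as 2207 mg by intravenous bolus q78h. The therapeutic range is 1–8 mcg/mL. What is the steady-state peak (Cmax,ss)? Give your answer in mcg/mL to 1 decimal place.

12.2 mcg/mL

k = ln2/t½ = ln2/23 ≈ 0.030137 h⁻¹; fraction remaining f = e^(−kτ) = e^(−0.030137×78) ≈ 0.0953.
Accumulation ratio R = 1/(1 − f) ≈ 1/0.9047 ≈ 1.1053.
Each bolus raises the concentration by D/Vd = 2207/200 ≈ 11.035 mcg/mL.
Steady-state peak Cmax,ss = C₀·R ≈ 11.035 × 1.1053 ≈ 12.197 mcg/mL.
Peak 12.2 mcg/mL vs MTC 8 mcg/mL: exceeds toxic threshold.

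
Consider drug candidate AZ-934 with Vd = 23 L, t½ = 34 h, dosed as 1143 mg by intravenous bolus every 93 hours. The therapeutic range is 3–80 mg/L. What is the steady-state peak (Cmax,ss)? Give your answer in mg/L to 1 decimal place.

τ/t½ = 93/34 ≈ 2.7353, so fraction remaining f = (1/2)^(93/34) ≈ 0.1502.
Accumulation ratio R = 1/(1 − f) ≈ 1/0.8498 ≈ 1.1767.
Each bolus raises the concentration by D/Vd = 1143/23 ≈ 49.696 mg/L.
Steady-state peak Cmax,ss = C₀·R ≈ 49.696 × 1.1767 ≈ 58.477 mg/L.
Peak 58.5 mg/L vs MTC 80 mg/L: below toxic threshold.

58.5 mg/L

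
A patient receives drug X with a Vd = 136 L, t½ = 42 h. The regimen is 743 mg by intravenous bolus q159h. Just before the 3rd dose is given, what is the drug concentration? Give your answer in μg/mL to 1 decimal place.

0.4 μg/mL

f = (1/2)^(τ/t½) = (1/2)^(159/42) ≈ 0.0725.
C₀ = D/Vd = 743/136 ≈ 5.463 μg/mL.
Before the 3rd dose, 2 doses have been given. Superposition: Cmin = C₀·(f + f²).
≈ 5.463 × (0.0725 + 0.0053) ≈ 5.463 × 0.0778 ≈ 0.425 μg/mL.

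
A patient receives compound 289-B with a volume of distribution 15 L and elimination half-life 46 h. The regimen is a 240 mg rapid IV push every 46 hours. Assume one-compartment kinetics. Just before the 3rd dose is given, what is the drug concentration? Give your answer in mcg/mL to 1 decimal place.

f = (1/2)^(τ/t½) = (1/2)^(46/46) ≈ 0.5000.
C₀ = D/Vd = 240/15 ≈ 16.000 mcg/mL.
Before the 3rd dose, 2 doses have been given. Superposition: Cmin = C₀·(f + f²).
≈ 16.000 × (0.5000 + 0.2500) ≈ 16.000 × 0.7500 ≈ 12.000 mcg/mL.

12.0 mcg/mL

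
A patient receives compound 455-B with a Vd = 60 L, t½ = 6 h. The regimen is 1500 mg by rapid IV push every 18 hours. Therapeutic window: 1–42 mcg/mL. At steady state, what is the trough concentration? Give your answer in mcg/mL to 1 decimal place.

3.6 mcg/mL

τ = 18 h = 3 half-lives, so f = (1/2)^3 = 0.125.
Accumulation ratio R = 1/(1 − f) = 1/0.875 = 8/7.
Single-dose peak C₀ = D/Vd = 1500/60 = 25 mcg/mL.
Steady-state peak Cmax,ss = C₀·R = 25 × 8/7 ≈ 28.571 mcg/mL.
Steady-state trough Cmin,ss = Cmax,ss·f ≈ 28.571 × 0.125 ≈ 3.571 mcg/mL.
Trough 3.6 mcg/mL vs MEC 1 mcg/mL: adequate.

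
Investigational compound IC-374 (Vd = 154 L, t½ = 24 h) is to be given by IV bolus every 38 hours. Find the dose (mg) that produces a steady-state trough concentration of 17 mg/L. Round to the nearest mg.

τ/t½ = 38/24 ≈ 1.5833, so f = (1/2)^(38/24) ≈ 0.333710.
Cmin,ss = (D/Vd)·f/(1−f), so D = Cmin,ss·Vd·(1−f)/f.
D = 17 × 154 × (1−f)/f ≈ 17 × 154 × 1.99661 ≈ 5227.12 mg.

5227 mg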